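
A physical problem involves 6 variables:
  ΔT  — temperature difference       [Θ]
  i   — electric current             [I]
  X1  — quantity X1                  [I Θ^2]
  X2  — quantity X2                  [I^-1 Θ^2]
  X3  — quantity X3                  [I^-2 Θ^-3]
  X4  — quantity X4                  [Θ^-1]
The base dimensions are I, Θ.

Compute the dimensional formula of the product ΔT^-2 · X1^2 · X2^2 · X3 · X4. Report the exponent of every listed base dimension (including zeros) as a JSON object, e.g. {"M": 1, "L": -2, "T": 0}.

Write exponents as rows I,Θ / cols ΔT,i,X1,X2,X3,X4:
  I: [ 0  1  1 -1 -2  0]
  Θ: [ 1  0  2  2 -3 -1]
  [I]: (-2)·0+(2)·1+(2)·-1+(1)·-2+(1)·0 = -2
  [Θ]: (-2)·1+(2)·2+(2)·2+(1)·-3+(1)·-1 = 2
⇒ I^-2 Θ^2

{"I": -2, "Θ": 2}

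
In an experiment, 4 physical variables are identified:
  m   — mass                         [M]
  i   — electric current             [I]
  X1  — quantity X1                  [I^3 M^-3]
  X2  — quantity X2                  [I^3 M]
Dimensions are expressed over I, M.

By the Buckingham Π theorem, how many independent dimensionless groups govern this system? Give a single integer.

2

Write exponents as rows I,M / cols m,i,X1,X2:
  I: [ 0  1  3  3]
  M: [ 1  0 -3  1]
RREF → pivots at {m,i} ⇒ r = 2
4 vars − rank 2 = 2 Π groups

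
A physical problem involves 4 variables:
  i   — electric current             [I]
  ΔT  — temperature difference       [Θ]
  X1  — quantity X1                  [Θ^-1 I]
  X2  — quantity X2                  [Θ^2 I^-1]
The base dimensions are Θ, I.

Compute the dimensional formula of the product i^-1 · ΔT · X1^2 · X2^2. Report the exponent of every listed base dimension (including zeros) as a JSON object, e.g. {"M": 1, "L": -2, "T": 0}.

Write exponents as rows Θ,I / cols i,ΔT,X1,X2:
  Θ: [ 0  1 -1  2]
  I: [ 1  0  1 -1]
  [Θ]: (-1)·0+(1)·1+(2)·-1+(2)·2 = 3
  [I]: (-1)·1+(1)·0+(2)·1+(2)·-1 = -1
⇒ Θ^3 I^-1

{"Θ": 3, "I": -1}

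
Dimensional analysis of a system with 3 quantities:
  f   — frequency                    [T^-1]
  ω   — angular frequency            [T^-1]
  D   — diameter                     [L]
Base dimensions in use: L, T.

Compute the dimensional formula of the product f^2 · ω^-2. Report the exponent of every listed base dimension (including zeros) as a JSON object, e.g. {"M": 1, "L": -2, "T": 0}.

Write exponents as rows L,T / cols f,ω,D:
  L: [ 0  0  1]
  T: [-1 -1  0]
  [L]: (2)·0+(-2)·0 = 0
  [T]: (2)·-1+(-2)·-1 = 0
⇒ 1 (dimensionless)

{"L": 0, "T": 0}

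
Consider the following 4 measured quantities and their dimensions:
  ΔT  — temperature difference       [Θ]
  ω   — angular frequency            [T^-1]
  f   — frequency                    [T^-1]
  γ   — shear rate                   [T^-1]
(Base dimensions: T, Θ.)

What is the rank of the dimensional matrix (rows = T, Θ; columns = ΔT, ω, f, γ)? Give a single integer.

2

Write exponents as rows T,Θ / cols ΔT,ω,f,γ:
  T: [ 0 -1 -1 -1]
  Θ: [ 1  0  0  0]
RREF → pivots at {ΔT,ω} ⇒ r = 2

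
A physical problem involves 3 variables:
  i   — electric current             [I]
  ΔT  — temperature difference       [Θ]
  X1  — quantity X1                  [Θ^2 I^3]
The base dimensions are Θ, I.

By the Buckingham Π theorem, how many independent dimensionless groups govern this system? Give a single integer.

Dimensional matrix (Θ×I by i×ΔT×X1):
  Θ: [ 0  1  2]
  I: [ 1  0  3]
Row reduction gives pivot columns i,ΔT; rank = 2
Π count = n − r = 3 − 2 = 1

1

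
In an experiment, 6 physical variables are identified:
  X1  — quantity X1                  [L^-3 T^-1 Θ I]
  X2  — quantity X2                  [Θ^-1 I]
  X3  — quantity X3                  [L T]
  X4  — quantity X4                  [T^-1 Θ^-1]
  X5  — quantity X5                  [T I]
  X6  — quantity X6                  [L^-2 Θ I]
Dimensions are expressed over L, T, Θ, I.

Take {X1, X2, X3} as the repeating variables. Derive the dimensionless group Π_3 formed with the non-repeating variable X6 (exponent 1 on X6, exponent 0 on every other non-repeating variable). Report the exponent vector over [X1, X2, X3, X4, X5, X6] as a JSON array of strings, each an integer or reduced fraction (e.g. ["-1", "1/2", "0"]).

["-1", "0", "-1", "0", "0", "1"]

Exponent matrix [L,T,Θ,I] × [X1,X2,X3,X4,X5,X6]:
  L: [-3  0  1  0  0 -2]
  T: [-1  0  1 -1  1  0]
  Θ: [ 1 -1  0 -1  0  1]
  I: [ 1  1  0  0  1  1]
RREF → pivots at {X1,X2,X3} ⇒ r = 3
Pivot set = {X1,X2,X3}, free = {X4,X5,X6}
RREF:
  r0: [   1    0    0 -1/2  1/2    1]
  r1: [   0    1    0  1/2  1/2    0]
  r2: [   0    0    1 -3/2  3/2    1]
  r3: [   0    0    0    0    0    0]
Fix exponent of X6 at 1, X4 at 0, X5 at 0; solve each RREF row for its pivot's exponent:
  r0: exp(X1) + (1)·1 = 0 ⇒ exp(X1) = -1
  r1: exp(X2) + (0)·1 = 0 ⇒ exp(X2) = 0
  r2: exp(X3) + (1)·1 = 0 ⇒ exp(X3) = -1
Π_3 = X1^-1 · X3^-1 · X6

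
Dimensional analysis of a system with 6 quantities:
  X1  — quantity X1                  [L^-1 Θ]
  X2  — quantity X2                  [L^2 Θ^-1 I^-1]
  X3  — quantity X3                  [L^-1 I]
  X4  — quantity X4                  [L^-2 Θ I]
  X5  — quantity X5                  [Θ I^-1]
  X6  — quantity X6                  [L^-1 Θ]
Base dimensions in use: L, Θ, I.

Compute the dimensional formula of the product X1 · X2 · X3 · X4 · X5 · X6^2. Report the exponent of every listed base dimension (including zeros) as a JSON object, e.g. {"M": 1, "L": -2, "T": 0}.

{"L": -4, "Θ": 4, "I": 0}

Write exponents as rows L,Θ,I / cols X1,X2,X3,X4,X5,X6:
  L: [-1  2 -1 -2  0 -1]
  Θ: [ 1 -1  0  1  1  1]
  I: [ 0 -1  1  1 -1  0]
  [L]: (1)·-1+(1)·2+(1)·-1+(1)·-2+(1)·0+(2)·-1 = -4
  [Θ]: (1)·1+(1)·-1+(1)·0+(1)·1+(1)·1+(2)·1 = 4
  [I]: (1)·0+(1)·-1+(1)·1+(1)·1+(1)·-1+(2)·0 = 0
⇒ L^-4 Θ^4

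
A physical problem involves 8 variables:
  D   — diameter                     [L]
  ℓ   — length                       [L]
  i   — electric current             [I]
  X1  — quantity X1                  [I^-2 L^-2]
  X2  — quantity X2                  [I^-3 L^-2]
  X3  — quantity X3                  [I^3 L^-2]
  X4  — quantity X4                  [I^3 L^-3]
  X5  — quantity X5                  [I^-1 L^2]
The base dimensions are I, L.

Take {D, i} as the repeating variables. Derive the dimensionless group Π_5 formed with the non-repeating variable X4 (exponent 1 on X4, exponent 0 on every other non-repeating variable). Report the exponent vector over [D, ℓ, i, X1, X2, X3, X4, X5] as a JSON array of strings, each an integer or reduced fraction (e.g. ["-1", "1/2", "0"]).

["3", "0", "-3", "0", "0", "0", "1", "0"]

Dimensional matrix (I×L by D×ℓ×i×X1×X2×X3×X4×X5):
  I: [ 0  0  1 -2 -3  3  3 -1]
  L: [ 1  1  0 -2 -2 -2 -3  2]
Row reduction gives pivot columns D,i; rank = 2
Repeat: D,i; free: ℓ,X1,X2,X3,X4,X5
RREF:
  r0: [   1    1    0   -2   -2   -2   -3    2]
  r1: [   0    0    1   -2   -3    3    3   -1]
Fix exponent of X4 at 1, ℓ at 0, X1 at 0, X2 at 0, X3 at 0, X5 at 0; solve each RREF row for its pivot's exponent:
  r0: exp(D) + (-3)·1 = 0 ⇒ exp(D) = 3
  r1: exp(i) + (3)·1 = 0 ⇒ exp(i) = -3
Π_5 = D^3 · i^-3 · X4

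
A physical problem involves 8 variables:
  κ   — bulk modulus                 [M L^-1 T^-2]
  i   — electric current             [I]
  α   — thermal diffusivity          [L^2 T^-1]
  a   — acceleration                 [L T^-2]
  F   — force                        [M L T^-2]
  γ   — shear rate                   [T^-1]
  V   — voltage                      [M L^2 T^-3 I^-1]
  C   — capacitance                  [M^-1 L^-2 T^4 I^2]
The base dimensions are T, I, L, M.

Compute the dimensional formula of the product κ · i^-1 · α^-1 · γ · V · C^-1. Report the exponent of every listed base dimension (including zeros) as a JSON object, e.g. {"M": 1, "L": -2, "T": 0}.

{"T": -9, "I": -4, "L": 1, "M": 3}

Exponent matrix [T,I,L,M] × [κ,i,α,a,F,γ,V,C]:
  T: [-2  0 -1 -2 -2 -1 -3  4]
  I: [ 0  1  0  0  0  0 -1  2]
  L: [-1  0  2  1  1  0  2 -2]
  M: [ 1  0  0  0  1  0  1 -1]
  [T]: (1)·-2+(-1)·0+(-1)·-1+(1)·-1+(1)·-3+(-1)·4 = -9
  [I]: (1)·0+(-1)·1+(-1)·0+(1)·0+(1)·-1+(-1)·2 = -4
  [L]: (1)·-1+(-1)·0+(-1)·2+(1)·0+(1)·2+(-1)·-2 = 1
  [M]: (1)·1+(-1)·0+(-1)·0+(1)·0+(1)·1+(-1)·-1 = 3
⇒ T^-9 I^-4 L M^3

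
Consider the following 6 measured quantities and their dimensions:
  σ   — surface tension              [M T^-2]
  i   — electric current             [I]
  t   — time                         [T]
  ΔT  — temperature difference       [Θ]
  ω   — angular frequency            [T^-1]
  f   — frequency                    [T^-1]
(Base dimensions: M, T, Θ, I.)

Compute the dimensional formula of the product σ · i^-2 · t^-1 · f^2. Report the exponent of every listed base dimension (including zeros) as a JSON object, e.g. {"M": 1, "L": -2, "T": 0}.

Dimensional matrix (M×T×Θ×I by σ×i×t×ΔT×ω×f):
  M: [ 1  0  0  0  0  0]
  T: [-2  0  1  0 -1 -1]
  Θ: [ 0  0  0  1  0  0]
  I: [ 0  1  0  0  0  0]
  [M]: (1)·1+(-2)·0+(-1)·0+(2)·0 = 1
  [T]: (1)·-2+(-2)·0+(-1)·1+(2)·-1 = -5
  [Θ]: (1)·0+(-2)·0+(-1)·0+(2)·0 = 0
  [I]: (1)·0+(-2)·1+(-1)·0+(2)·0 = -2
⇒ M T^-5 I^-2

{"M": 1, "T": -5, "Θ": 0, "I": -2}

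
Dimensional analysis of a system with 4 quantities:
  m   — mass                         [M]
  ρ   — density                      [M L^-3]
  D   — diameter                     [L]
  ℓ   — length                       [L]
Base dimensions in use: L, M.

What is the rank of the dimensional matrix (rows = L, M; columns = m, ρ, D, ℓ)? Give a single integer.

Dimensional matrix (L×M by m×ρ×D×ℓ):
  L: [ 0 -3  1  1]
  M: [ 1  1  0  0]
RREF → pivots at {m,ρ} ⇒ r = 2

2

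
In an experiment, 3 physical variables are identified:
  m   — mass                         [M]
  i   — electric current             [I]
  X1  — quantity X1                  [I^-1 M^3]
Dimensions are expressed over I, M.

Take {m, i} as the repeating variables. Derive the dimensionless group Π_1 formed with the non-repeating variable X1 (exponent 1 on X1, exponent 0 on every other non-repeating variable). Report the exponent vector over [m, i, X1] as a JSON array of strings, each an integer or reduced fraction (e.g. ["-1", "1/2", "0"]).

["-3", "1", "1"]

Write exponents as rows I,M / cols m,i,X1:
  I: [ 0  1 -1]
  M: [ 1  0  3]
Row reduction gives pivot columns m,i; rank = 2
Pivot set = {m,i}, free = {X1}
RREF:
  r0: [   1    0    3]
  r1: [   0    1   -1]
Fix exponent of X1 at 1; solve each RREF row for its pivot's exponent:
  r0: exp(m) + (3)·1 = 0 ⇒ exp(m) = -3
  r1: exp(i) + (-1)·1 = 0 ⇒ exp(i) = 1
Π_1 = m^-3 · i · X1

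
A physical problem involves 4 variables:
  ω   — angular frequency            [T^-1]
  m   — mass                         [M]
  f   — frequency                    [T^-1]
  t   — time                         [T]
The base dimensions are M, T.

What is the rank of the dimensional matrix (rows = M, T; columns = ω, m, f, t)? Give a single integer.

Write exponents as rows M,T / cols ω,m,f,t:
  M: [ 0  1  0  0]
  T: [-1  0 -1  1]
Echelon form has 2 nonzero rows (pivots: ω,m)

2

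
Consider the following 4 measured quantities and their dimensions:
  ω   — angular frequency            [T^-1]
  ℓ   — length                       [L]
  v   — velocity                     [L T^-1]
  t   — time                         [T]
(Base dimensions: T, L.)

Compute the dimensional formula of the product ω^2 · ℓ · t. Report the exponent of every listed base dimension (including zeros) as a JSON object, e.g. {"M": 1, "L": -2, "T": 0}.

{"T": -1, "L": 1}

Dimensional matrix (T×L by ω×ℓ×v×t):
  T: [-1  0 -1  1]
  L: [ 0  1  1  0]
  [T]: (2)·-1+(1)·0+(1)·1 = -1
  [L]: (2)·0+(1)·1+(1)·0 = 1
⇒ T^-1 L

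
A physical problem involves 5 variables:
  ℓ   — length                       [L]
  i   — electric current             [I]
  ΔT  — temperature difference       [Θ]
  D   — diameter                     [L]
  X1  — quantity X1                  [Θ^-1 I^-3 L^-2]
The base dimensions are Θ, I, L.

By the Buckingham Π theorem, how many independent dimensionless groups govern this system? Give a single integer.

2

Write exponents as rows Θ,I,L / cols ℓ,i,ΔT,D,X1:
  Θ: [ 0  0  1  0 -1]
  I: [ 0  1  0  0 -3]
  L: [ 1  0  0  1 -2]
Row reduction gives pivot columns ℓ,i,ΔT; rank = 3
n=5, r=3 ⇒ 2 dimensionless groups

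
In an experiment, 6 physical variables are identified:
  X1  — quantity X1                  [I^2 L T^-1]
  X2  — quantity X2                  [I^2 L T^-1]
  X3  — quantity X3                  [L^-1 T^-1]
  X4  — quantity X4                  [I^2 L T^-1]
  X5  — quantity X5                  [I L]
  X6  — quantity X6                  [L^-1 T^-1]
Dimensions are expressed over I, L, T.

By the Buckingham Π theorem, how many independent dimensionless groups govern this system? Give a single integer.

Exponent matrix [I,L,T] × [X1,X2,X3,X4,X5,X6]:
  I: [ 2  2  0  2  1  0]
  L: [ 1  1 -1  1  1 -1]
  T: [-1 -1 -1 -1  0 -1]
Echelon form has 2 nonzero rows (pivots: X1,X3)
6 vars − rank 2 = 4 Π groups

4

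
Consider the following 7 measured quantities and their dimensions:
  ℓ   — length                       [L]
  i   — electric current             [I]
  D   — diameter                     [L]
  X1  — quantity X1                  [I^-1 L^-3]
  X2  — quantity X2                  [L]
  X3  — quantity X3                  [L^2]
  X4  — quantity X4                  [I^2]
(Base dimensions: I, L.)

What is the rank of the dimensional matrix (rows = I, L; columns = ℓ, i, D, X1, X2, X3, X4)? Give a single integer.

Write exponents as rows I,L / cols ℓ,i,D,X1,X2,X3,X4:
  I: [ 0  1  0 -1  0  0  2]
  L: [ 1  0  1 -3  1  2  0]
Row reduction gives pivot columns ℓ,i; rank = 2

2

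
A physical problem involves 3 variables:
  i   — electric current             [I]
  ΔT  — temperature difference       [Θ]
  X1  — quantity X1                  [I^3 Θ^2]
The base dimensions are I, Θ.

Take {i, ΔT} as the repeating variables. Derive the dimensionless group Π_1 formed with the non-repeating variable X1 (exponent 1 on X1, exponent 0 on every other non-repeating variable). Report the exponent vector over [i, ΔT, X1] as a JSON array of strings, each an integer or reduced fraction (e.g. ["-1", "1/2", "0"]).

["-3", "-2", "1"]

Dimensional matrix (I×Θ by i×ΔT×X1):
  I: [ 1  0  3]
  Θ: [ 0  1  2]
RREF → pivots at {i,ΔT} ⇒ r = 2
Repeat: i,ΔT; free: X1
RREF:
  r0: [   1    0    3]
  r1: [   0    1    2]
Fix exponent of X1 at 1; solve each RREF row for its pivot's exponent:
  r0: exp(i) + (3)·1 = 0 ⇒ exp(i) = -3
  r1: exp(ΔT) + (2)·1 = 0 ⇒ exp(ΔT) = -2
Π_1 = i^-3 · ΔT^-2 · X1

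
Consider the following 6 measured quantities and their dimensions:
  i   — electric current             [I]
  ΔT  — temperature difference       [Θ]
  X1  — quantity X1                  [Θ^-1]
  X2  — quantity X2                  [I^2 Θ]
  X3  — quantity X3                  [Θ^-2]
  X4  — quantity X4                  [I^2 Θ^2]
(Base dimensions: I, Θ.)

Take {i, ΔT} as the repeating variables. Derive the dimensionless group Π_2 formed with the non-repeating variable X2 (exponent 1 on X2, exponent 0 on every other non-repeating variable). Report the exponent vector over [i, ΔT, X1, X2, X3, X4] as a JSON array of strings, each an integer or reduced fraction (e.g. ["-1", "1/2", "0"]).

Exponent matrix [I,Θ] × [i,ΔT,X1,X2,X3,X4]:
  I: [ 1  0  0  2  0  2]
  Θ: [ 0  1 -1  1 -2  2]
RREF → pivots at {i,ΔT} ⇒ r = 2
Repeat: i,ΔT; free: X1,X2,X3,X4
RREF:
  r0: [   1    0    0    2    0    2]
  r1: [   0    1   -1    1   -2    2]
Fix exponent of X2 at 1, X1 at 0, X3 at 0, X4 at 0; solve each RREF row for its pivot's exponent:
  r0: exp(i) + (2)·1 = 0 ⇒ exp(i) = -2
  r1: exp(ΔT) + (1)·1 = 0 ⇒ exp(ΔT) = -1
Π_2 = i^-2 · ΔT^-1 · X2

["-2", "-1", "0", "1", "0", "0"]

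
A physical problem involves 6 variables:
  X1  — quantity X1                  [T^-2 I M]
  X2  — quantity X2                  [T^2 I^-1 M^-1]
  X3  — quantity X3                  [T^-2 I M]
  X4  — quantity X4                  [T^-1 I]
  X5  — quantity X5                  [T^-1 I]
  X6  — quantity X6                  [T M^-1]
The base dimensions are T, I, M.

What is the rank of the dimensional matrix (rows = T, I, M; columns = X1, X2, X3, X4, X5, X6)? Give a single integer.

Exponent matrix [T,I,M] × [X1,X2,X3,X4,X5,X6]:
  T: [-2  2 -2 -1 -1  1]
  I: [ 1 -1  1  1  1  0]
  M: [ 1 -1  1  0  0 -1]
Echelon form has 2 nonzero rows (pivots: X1,X4)

2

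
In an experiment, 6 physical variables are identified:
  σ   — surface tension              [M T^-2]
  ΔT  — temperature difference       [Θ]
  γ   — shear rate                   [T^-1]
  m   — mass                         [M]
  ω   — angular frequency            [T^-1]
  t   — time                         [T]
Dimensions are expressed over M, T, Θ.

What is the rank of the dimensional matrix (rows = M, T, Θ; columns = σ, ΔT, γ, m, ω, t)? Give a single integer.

Dimensional matrix (M×T×Θ by σ×ΔT×γ×m×ω×t):
  M: [ 1  0  0  1  0  0]
  T: [-2  0 -1  0 -1  1]
  Θ: [ 0  1  0  0  0  0]
Row reduction gives pivot columns σ,ΔT,γ; rank = 3

3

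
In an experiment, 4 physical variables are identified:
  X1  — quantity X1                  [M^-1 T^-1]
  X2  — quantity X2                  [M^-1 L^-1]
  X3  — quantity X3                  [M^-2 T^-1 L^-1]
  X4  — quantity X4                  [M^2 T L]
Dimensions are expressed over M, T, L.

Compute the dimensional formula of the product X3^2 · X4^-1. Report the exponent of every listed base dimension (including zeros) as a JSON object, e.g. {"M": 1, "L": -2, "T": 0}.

Write exponents as rows M,T,L / cols X1,X2,X3,X4:
  M: [-1 -1 -2  2]
  T: [-1  0 -1  1]
  L: [ 0 -1 -1  1]
  [M]: (2)·-2+(-1)·2 = -6
  [T]: (2)·-1+(-1)·1 = -3
  [L]: (2)·-1+(-1)·1 = -3
⇒ M^-6 T^-3 L^-3

{"M": -6, "T": -3, "L": -3}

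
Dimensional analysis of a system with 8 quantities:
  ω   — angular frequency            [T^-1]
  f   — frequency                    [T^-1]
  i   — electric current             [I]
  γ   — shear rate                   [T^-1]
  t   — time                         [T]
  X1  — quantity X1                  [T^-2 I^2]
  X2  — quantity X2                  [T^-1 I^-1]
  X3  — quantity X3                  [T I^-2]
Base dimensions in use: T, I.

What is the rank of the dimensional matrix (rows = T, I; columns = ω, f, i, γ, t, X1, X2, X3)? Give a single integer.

Write exponents as rows T,I / cols ω,f,i,γ,t,X1,X2,X3:
  T: [-1 -1  0 -1  1 -2 -1  1]
  I: [ 0  0  1  0  0  2 -1 -2]
RREF → pivots at {ω,i} ⇒ r = 2

2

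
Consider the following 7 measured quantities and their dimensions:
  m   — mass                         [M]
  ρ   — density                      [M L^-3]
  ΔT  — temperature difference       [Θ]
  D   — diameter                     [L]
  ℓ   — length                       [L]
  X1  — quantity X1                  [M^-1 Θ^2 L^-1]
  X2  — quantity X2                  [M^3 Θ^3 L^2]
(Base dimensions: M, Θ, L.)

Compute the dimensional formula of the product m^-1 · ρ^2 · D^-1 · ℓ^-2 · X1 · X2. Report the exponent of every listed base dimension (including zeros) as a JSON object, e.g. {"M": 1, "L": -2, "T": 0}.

Dimensional matrix (M×Θ×L by m×ρ×ΔT×D×ℓ×X1×X2):
  M: [ 1  1  0  0  0 -1  3]
  Θ: [ 0  0  1  0  0  2  3]
  L: [ 0 -3  0  1  1 -1  2]
  [M]: (-1)·1+(2)·1+(-1)·0+(-2)·0+(1)·-1+(1)·3 = 3
  [Θ]: (-1)·0+(2)·0+(-1)·0+(-2)·0+(1)·2+(1)·3 = 5
  [L]: (-1)·0+(2)·-3+(-1)·1+(-2)·1+(1)·-1+(1)·2 = -8
⇒ M^3 Θ^5 L^-8

{"M": 3, "Θ": 5, "L": -8}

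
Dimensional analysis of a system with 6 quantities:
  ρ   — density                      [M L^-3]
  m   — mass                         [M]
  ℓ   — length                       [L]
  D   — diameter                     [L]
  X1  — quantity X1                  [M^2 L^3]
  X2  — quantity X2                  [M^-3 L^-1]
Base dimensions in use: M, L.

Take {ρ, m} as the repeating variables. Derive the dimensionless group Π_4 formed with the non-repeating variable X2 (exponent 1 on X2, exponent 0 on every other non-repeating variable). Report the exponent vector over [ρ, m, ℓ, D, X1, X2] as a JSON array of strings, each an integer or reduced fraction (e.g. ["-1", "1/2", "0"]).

["-1/3", "10/3", "0", "0", "0", "1"]

Dimensional matrix (M×L by ρ×m×ℓ×D×X1×X2):
  M: [ 1  1  0  0  2 -3]
  L: [-3  0  1  1  3 -1]
RREF → pivots at {ρ,m} ⇒ r = 2
Pivot set = {ρ,m}, free = {ℓ,D,X1,X2}
RREF:
  r0: [   1    0 -1/3 -1/3   -1  1/3]
  r1: [   0    1  1/3  1/3    3 -10/3]
Fix exponent of X2 at 1, ℓ at 0, D at 0, X1 at 0; solve each RREF row for its pivot's exponent:
  r0: exp(ρ) + (1/3)·1 = 0 ⇒ exp(ρ) = -1/3
  r1: exp(m) + (-10/3)·1 = 0 ⇒ exp(m) = 10/3
Π_4 = ρ^(-1/3) · m^(10/3) · X2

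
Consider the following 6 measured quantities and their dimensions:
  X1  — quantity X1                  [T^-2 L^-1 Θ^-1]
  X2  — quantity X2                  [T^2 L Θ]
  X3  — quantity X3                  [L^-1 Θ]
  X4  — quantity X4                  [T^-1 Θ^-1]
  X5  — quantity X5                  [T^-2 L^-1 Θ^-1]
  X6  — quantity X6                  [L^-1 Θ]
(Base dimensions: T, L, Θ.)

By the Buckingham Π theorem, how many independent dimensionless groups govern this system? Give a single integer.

4

Write exponents as rows T,L,Θ / cols X1,X2,X3,X4,X5,X6:
  T: [-2  2  0 -1 -2  0]
  L: [-1  1 -1  0 -1 -1]
  Θ: [-1  1  1 -1 -1  1]
RREF → pivots at {X1,X3} ⇒ r = 2
6 vars − rank 2 = 4 Π groups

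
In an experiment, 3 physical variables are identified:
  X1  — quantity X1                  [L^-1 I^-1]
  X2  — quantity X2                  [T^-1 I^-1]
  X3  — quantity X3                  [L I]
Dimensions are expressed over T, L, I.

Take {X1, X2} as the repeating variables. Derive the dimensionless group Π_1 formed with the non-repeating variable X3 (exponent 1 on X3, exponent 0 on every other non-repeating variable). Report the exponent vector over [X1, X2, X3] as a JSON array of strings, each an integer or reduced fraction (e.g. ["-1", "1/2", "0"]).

["1", "0", "1"]

Exponent matrix [T,L,I] × [X1,X2,X3]:
  T: [ 0 -1  0]
  L: [-1  0  1]
  I: [-1 -1  1]
Row reduction gives pivot columns X1,X2; rank = 2
Repeat: X1,X2; free: X3
RREF:
  r0: [   1    0   -1]
  r1: [   0    1    0]
  r2: [   0    0    0]
Fix exponent of X3 at 1; solve each RREF row for its pivot's exponent:
  r0: exp(X1) + (-1)·1 = 0 ⇒ exp(X1) = 1
  r1: exp(X2) + (0)·1 = 0 ⇒ exp(X2) = 0
Π_1 = X1 · X3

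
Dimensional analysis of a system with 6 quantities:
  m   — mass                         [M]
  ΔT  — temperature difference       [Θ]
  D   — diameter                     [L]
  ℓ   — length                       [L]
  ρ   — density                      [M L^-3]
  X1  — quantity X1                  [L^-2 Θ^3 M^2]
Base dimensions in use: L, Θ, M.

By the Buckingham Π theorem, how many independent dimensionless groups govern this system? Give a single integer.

Dimensional matrix (L×Θ×M by m×ΔT×D×ℓ×ρ×X1):
  L: [ 0  0  1  1 -3 -2]
  Θ: [ 0  1  0  0  0  3]
  M: [ 1  0  0  0  1  2]
Echelon form has 3 nonzero rows (pivots: m,ΔT,D)
n=6, r=3 ⇒ 3 dimensionless groups

3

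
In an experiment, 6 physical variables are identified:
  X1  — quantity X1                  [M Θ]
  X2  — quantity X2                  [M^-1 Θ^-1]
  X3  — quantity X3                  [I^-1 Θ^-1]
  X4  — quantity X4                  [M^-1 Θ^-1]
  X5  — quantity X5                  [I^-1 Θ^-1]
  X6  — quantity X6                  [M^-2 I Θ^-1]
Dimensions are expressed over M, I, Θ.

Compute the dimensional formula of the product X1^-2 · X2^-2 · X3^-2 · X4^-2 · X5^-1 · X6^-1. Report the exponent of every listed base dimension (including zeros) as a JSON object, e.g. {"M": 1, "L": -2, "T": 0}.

{"M": 4, "I": 2, "Θ": 6}

Exponent matrix [M,I,Θ] × [X1,X2,X3,X4,X5,X6]:
  M: [ 1 -1  0 -1  0 -2]
  I: [ 0  0 -1  0 -1  1]
  Θ: [ 1 -1 -1 -1 -1 -1]
  [M]: (-2)·1+(-2)·-1+(-2)·0+(-2)·-1+(-1)·0+(-1)·-2 = 4
  [I]: (-2)·0+(-2)·0+(-2)·-1+(-2)·0+(-1)·-1+(-1)·1 = 2
  [Θ]: (-2)·1+(-2)·-1+(-2)·-1+(-2)·-1+(-1)·-1+(-1)·-1 = 6
⇒ M^4 I^2 Θ^6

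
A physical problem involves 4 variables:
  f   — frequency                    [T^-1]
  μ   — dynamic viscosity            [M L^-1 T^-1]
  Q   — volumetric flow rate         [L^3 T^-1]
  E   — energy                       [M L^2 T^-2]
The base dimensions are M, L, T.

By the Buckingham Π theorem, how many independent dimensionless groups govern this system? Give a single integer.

1

Dimensional matrix (M×L×T by f×μ×Q×E):
  M: [ 0  1  0  1]
  L: [ 0 -1  3  2]
  T: [-1 -1 -1 -2]
Echelon form has 3 nonzero rows (pivots: f,μ,Q)
Π count = n − r = 4 − 3 = 1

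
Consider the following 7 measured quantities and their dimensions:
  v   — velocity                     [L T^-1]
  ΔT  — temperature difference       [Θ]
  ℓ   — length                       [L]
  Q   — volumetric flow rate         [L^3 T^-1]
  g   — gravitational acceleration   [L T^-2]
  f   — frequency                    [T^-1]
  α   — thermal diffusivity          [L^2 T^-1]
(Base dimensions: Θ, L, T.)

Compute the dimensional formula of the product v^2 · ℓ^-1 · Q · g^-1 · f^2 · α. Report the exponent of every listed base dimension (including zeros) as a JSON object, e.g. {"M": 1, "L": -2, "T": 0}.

{"Θ": 0, "L": 5, "T": -4}

Dimensional matrix (Θ×L×T by v×ΔT×ℓ×Q×g×f×α):
  Θ: [ 0  1  0  0  0  0  0]
  L: [ 1  0  1  3  1  0  2]
  T: [-1  0  0 -1 -2 -1 -1]
  [Θ]: (2)·0+(-1)·0+(1)·0+(-1)·0+(2)·0+(1)·0 = 0
  [L]: (2)·1+(-1)·1+(1)·3+(-1)·1+(2)·0+(1)·2 = 5
  [T]: (2)·-1+(-1)·0+(1)·-1+(-1)·-2+(2)·-1+(1)·-1 = -4
⇒ L^5 T^-4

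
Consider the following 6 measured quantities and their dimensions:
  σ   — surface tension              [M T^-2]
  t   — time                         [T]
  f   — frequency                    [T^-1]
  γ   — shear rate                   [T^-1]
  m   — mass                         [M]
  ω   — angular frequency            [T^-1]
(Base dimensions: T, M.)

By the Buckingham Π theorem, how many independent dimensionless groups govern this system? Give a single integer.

Write exponents as rows T,M / cols σ,t,f,γ,m,ω:
  T: [-2  1 -1 -1  0 -1]
  M: [ 1  0  0  0  1  0]
Row reduction gives pivot columns σ,t; rank = 2
Π count = n − r = 6 − 2 = 4

4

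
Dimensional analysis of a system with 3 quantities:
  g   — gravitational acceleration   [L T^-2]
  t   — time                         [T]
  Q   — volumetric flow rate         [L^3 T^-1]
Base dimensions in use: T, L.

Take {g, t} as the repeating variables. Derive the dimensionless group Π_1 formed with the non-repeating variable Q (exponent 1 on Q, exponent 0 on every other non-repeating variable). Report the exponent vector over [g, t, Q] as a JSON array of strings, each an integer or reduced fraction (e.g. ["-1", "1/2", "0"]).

["-3", "-5", "1"]

Exponent matrix [T,L] × [g,t,Q]:
  T: [-2  1 -1]
  L: [ 1  0  3]
Row reduction gives pivot columns g,t; rank = 2
Pivot set = {g,t}, free = {Q}
RREF:
  r0: [   1    0    3]
  r1: [   0    1    5]
Fix exponent of Q at 1; solve each RREF row for its pivot's exponent:
  r0: exp(g) + (3)·1 = 0 ⇒ exp(g) = -3
  r1: exp(t) + (5)·1 = 0 ⇒ exp(t) = -5
Π_1 = g^-3 · t^-5 · Q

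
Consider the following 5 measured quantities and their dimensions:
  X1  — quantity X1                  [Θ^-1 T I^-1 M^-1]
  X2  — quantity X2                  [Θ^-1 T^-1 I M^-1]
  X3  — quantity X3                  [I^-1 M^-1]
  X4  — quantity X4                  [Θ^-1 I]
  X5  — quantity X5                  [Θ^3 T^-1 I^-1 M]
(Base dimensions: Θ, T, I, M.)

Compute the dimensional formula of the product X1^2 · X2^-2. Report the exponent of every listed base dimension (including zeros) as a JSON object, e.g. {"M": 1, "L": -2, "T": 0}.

Dimensional matrix (Θ×T×I×M by X1×X2×X3×X4×X5):
  Θ: [-1 -1  0 -1  3]
  T: [ 1 -1  0  0 -1]
  I: [-1  1 -1  1 -1]
  M: [-1 -1 -1  0  1]
  [Θ]: (2)·-1+(-2)·-1 = 0
  [T]: (2)·1+(-2)·-1 = 4
  [I]: (2)·-1+(-2)·1 = -4
  [M]: (2)·-1+(-2)·-1 = 0
⇒ T^4 I^-4

{"Θ": 0, "T": 4, "I": -4, "M": 0}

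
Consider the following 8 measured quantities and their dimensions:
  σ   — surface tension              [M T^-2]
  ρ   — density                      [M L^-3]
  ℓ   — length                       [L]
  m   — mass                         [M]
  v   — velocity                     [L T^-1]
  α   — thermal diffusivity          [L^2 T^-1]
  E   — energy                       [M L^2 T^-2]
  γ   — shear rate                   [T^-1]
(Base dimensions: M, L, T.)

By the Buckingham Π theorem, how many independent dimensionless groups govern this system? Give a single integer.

Dimensional matrix (M×L×T by σ×ρ×ℓ×m×v×α×E×γ):
  M: [ 1  1  0  1  0  0  1  0]
  L: [ 0 -3  1  0  1  2  2  0]
  T: [-2  0  0  0 -1 -1 -2 -1]
RREF → pivots at {σ,ρ,ℓ} ⇒ r = 3
Π count = n − r = 8 − 3 = 5

5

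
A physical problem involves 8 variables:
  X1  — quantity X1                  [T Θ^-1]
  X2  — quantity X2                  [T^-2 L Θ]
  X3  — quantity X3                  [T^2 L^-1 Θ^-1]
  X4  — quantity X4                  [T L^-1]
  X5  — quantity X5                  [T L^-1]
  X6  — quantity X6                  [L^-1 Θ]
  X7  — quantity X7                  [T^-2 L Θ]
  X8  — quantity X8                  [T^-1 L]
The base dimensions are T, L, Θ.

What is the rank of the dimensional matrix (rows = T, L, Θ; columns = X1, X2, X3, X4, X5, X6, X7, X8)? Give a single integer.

Exponent matrix [T,L,Θ] × [X1,X2,X3,X4,X5,X6,X7,X8]:
  T: [ 1 -2  2  1  1  0 -2 -1]
  L: [ 0  1 -1 -1 -1 -1  1  1]
  Θ: [-1  1 -1  0  0  1  1  0]
RREF → pivots at {X1,X2} ⇒ r = 2

2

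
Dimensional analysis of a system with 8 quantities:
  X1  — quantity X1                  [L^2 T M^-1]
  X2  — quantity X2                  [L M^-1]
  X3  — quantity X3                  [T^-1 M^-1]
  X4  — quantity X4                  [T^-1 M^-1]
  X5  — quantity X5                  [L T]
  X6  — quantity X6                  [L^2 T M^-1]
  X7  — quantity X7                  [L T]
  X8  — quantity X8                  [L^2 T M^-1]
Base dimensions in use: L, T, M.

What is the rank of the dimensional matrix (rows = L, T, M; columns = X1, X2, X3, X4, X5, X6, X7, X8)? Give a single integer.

Dimensional matrix (L×T×M by X1×X2×X3×X4×X5×X6×X7×X8):
  L: [ 2  1  0  0  1  2  1  2]
  T: [ 1  0 -1 -1  1  1  1  1]
  M: [-1 -1 -1 -1  0 -1  0 -1]
Echelon form has 2 nonzero rows (pivots: X1,X2)

2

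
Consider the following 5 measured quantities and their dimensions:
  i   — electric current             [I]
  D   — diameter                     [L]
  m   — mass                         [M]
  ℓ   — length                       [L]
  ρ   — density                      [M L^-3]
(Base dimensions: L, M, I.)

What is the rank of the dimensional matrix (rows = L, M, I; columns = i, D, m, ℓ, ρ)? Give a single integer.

3

Write exponents as rows L,M,I / cols i,D,m,ℓ,ρ:
  L: [ 0  1  0  1 -3]
  M: [ 0  0  1  0  1]
  I: [ 1  0  0  0  0]
Echelon form has 3 nonzero rows (pivots: i,D,m)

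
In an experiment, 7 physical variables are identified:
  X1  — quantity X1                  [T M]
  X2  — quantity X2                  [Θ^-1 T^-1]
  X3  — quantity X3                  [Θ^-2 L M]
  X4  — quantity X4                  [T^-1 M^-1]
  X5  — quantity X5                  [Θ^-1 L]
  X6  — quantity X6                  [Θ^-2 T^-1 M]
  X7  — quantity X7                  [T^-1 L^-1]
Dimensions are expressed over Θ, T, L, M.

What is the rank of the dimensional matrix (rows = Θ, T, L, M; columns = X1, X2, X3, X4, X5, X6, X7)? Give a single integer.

Dimensional matrix (Θ×T×L×M by X1×X2×X3×X4×X5×X6×X7):
  Θ: [ 0 -1 -2  0 -1 -2  0]
  T: [ 1 -1  0 -1  0 -1 -1]
  L: [ 0  0  1  0  1  0 -1]
  M: [ 1  0  1 -1  0  1  0]
Row reduction gives pivot columns X1,X2,X3; rank = 3

3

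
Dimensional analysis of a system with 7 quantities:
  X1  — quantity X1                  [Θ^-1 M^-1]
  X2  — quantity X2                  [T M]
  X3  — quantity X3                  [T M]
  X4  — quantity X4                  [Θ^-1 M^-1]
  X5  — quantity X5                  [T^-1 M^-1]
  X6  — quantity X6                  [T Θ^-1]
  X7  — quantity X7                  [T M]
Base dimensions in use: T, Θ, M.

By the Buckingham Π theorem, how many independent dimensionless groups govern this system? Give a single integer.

Dimensional matrix (T×Θ×M by X1×X2×X3×X4×X5×X6×X7):
  T: [ 0  1  1  0 -1  1  1]
  Θ: [-1  0  0 -1  0 -1  0]
  M: [-1  1  1 -1 -1  0  1]
Echelon form has 2 nonzero rows (pivots: X1,X2)
7 vars − rank 2 = 5 Π groups

5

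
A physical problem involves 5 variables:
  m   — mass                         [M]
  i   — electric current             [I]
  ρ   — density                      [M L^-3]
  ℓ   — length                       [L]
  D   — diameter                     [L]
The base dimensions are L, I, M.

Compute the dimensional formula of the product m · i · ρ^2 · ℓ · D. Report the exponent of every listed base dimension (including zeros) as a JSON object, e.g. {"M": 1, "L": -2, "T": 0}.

{"L": -4, "I": 1, "M": 3}

Exponent matrix [L,I,M] × [m,i,ρ,ℓ,D]:
  L: [ 0  0 -3  1  1]
  I: [ 0  1  0  0  0]
  M: [ 1  0  1  0  0]
  [L]: (1)·0+(1)·0+(2)·-3+(1)·1+(1)·1 = -4
  [I]: (1)·0+(1)·1+(2)·0+(1)·0+(1)·0 = 1
  [M]: (1)·1+(1)·0+(2)·1+(1)·0+(1)·0 = 3
⇒ L^-4 I M^3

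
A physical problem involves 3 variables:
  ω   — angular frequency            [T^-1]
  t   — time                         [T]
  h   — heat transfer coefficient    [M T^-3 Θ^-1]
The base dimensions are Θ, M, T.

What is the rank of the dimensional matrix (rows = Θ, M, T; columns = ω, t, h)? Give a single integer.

Dimensional matrix (Θ×M×T by ω×t×h):
  Θ: [ 0  0 -1]
  M: [ 0  0  1]
  T: [-1  1 -3]
RREF → pivots at {ω,h} ⇒ r = 2

2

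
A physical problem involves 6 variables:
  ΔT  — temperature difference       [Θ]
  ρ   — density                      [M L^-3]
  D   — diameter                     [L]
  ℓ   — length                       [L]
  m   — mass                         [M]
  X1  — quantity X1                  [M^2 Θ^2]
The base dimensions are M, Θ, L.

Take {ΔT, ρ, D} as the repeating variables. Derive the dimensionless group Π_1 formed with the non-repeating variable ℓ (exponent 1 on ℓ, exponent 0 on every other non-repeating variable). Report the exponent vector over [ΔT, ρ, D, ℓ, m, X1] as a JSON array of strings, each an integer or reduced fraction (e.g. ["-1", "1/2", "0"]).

["0", "0", "-1", "1", "0", "0"]

Write exponents as rows M,Θ,L / cols ΔT,ρ,D,ℓ,m,X1:
  M: [ 0  1  0  0  1  2]
  Θ: [ 1  0  0  0  0  2]
  L: [ 0 -3  1  1  0  0]
RREF → pivots at {ΔT,ρ,D} ⇒ r = 3
Pivot set = {ΔT,ρ,D}, free = {ℓ,m,X1}
RREF:
  r0: [   1    0    0    0    0    2]
  r1: [   0    1    0    0    1    2]
  r2: [   0    0    1    1    3    6]
Fix exponent of ℓ at 1, m at 0, X1 at 0; solve each RREF row for its pivot's exponent:
  r0: exp(ΔT) + (0)·1 = 0 ⇒ exp(ΔT) = 0
  r1: exp(ρ) + (0)·1 = 0 ⇒ exp(ρ) = 0
  r2: exp(D) + (1)·1 = 0 ⇒ exp(D) = -1
Π_1 = D^-1 · ℓ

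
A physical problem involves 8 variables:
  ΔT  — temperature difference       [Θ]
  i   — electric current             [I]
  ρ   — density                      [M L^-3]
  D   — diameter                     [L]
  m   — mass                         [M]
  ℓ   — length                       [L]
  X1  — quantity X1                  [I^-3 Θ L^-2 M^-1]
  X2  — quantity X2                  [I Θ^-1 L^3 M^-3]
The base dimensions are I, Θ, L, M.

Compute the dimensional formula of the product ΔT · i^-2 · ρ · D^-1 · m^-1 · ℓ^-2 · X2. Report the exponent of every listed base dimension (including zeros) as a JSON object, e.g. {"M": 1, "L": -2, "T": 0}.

Write exponents as rows I,Θ,L,M / cols ΔT,i,ρ,D,m,ℓ,X1,X2:
  I: [ 0  1  0  0  0  0 -3  1]
  Θ: [ 1  0  0  0  0  0  1 -1]
  L: [ 0  0 -3  1  0  1 -2  3]
  M: [ 0  0  1  0  1  0 -1 -3]
  [I]: (1)·0+(-2)·1+(1)·0+(-1)·0+(-1)·0+(-2)·0+(1)·1 = -1
  [Θ]: (1)·1+(-2)·0+(1)·0+(-1)·0+(-1)·0+(-2)·0+(1)·-1 = 0
  [L]: (1)·0+(-2)·0+(1)·-3+(-1)·1+(-1)·0+(-2)·1+(1)·3 = -3
  [M]: (1)·0+(-2)·0+(1)·1+(-1)·0+(-1)·1+(-2)·0+(1)·-3 = -3
⇒ I^-1 L^-3 M^-3

{"I": -1, "Θ": 0, "L": -3, "M": -3}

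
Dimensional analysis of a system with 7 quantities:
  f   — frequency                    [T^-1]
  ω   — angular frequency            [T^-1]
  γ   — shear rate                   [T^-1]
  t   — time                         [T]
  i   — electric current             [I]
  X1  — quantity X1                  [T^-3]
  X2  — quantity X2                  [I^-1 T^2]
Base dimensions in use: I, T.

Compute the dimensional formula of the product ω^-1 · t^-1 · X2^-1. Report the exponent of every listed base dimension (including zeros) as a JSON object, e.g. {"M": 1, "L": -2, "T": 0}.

Exponent matrix [I,T] × [f,ω,γ,t,i,X1,X2]:
  I: [ 0  0  0  0  1  0 -1]
  T: [-1 -1 -1  1  0 -3  2]
  [I]: (-1)·0+(-1)·0+(-1)·-1 = 1
  [T]: (-1)·-1+(-1)·1+(-1)·2 = -2
⇒ I T^-2

{"I": 1, "T": -2}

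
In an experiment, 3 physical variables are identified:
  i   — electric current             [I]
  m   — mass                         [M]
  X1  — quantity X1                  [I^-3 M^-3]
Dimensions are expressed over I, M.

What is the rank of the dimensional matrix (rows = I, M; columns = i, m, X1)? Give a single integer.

2

Dimensional matrix (I×M by i×m×X1):
  I: [ 1  0 -3]
  M: [ 0  1 -3]
Echelon form has 2 nonzero rows (pivots: i,m)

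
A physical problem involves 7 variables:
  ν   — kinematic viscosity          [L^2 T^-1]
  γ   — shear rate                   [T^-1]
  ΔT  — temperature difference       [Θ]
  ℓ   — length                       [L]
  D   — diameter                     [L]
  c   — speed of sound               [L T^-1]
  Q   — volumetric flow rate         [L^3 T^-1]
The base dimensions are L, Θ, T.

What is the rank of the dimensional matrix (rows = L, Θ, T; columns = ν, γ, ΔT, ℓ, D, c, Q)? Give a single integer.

Exponent matrix [L,Θ,T] × [ν,γ,ΔT,ℓ,D,c,Q]:
  L: [ 2  0  0  1  1  1  3]
  Θ: [ 0  0  1  0  0  0  0]
  T: [-1 -1  0  0  0 -1 -1]
Echelon form has 3 nonzero rows (pivots: ν,γ,ΔT)

3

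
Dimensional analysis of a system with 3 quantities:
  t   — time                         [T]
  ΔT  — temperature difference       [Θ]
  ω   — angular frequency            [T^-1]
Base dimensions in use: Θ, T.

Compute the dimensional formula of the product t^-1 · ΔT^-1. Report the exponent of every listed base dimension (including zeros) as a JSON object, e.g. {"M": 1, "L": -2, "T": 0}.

Write exponents as rows Θ,T / cols t,ΔT,ω:
  Θ: [ 0  1  0]
  T: [ 1  0 -1]
  [Θ]: (-1)·0+(-1)·1 = -1
  [T]: (-1)·1+(-1)·0 = -1
⇒ Θ^-1 T^-1

{"Θ": -1, "T": -1}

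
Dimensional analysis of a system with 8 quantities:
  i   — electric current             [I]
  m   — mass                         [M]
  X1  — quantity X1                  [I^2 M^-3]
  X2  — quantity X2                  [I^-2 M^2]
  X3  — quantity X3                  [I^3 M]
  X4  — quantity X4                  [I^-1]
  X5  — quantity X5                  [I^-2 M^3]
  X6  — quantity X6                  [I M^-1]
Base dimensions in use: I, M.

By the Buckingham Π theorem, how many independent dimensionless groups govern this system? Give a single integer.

6

Exponent matrix [I,M] × [i,m,X1,X2,X3,X4,X5,X6]:
  I: [ 1  0  2 -2  3 -1 -2  1]
  M: [ 0  1 -3  2  1  0  3 -1]
Row reduction gives pivot columns i,m; rank = 2
Π count = n − r = 8 − 2 = 6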